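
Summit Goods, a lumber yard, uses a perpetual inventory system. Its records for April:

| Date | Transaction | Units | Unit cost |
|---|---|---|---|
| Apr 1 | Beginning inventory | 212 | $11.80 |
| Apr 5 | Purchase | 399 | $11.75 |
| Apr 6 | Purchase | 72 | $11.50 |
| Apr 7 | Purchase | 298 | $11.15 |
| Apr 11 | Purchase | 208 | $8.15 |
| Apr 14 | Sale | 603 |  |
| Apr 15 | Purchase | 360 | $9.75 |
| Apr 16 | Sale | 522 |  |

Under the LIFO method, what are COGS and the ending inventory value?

COGS = $11,553.15; ending inventory = $4,992.60

Apr 14, 603 sold [LIFO — newest first]: 208 @ $8.15 + 298 @ $11.15 + 72 @ $11.50 + 25 @ $11.75 = $6,139.65
Apr 16, 522 sold [LIFO — newest first]: 360 @ $9.75 + 162 @ $11.75 = $5,413.50
Total COGS = $6,139.65 + $5,413.50 = $11,553.15
Ending inventory: 212 @ $11.80 + 212 @ $11.75 = $4,992.60
Check: goods available $16,545.75 = COGS $11,553.15 + ending $4,992.60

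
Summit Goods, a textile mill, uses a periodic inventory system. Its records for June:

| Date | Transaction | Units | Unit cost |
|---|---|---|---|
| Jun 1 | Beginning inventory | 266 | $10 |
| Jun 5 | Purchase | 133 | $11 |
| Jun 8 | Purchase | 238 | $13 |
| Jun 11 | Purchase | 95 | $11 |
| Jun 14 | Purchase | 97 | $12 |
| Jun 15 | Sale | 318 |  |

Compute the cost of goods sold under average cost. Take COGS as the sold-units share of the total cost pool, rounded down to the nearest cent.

Jun 15, sell 318: 318/829 × $9,426.00 → $3,615.76
Ending inventory (cost pool remaining) = $5,810.24

COGS = $3,615.76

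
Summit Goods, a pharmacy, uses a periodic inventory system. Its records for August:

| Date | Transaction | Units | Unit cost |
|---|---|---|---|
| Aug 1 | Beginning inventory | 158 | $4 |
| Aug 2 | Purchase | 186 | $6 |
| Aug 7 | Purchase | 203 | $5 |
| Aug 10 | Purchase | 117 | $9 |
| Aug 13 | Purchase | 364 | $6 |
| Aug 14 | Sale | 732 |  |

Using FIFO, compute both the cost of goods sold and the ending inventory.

Aug 14, 732 sold [FIFO — oldest first]: 158 @ $4 + 186 @ $6 + 203 @ $5 + 117 @ $9 + 68 @ $6 = $4,224
Ending inventory: 296 @ $6 = $1,776

COGS = $4,224; ending inventory = $1,776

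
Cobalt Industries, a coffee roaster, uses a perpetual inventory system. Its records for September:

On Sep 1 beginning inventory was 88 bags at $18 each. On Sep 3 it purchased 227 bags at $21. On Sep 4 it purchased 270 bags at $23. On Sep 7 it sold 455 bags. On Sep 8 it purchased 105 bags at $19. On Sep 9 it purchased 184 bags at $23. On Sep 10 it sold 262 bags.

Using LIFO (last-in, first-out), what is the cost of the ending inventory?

Ending inventory = $2,979

Sep 7, 455 sold [LIFO — newest first]: 270 @ $23 + 185 @ $21 = $10,095
Sep 10, 262 sold [LIFO — newest first]: 184 @ $23 + 78 @ $19 = $5,714
Total COGS = $10,095 + $5,714 = $15,809
Ending inventory: 88 @ $18 + 42 @ $21 + 27 @ $19 = $2,979
Check: goods available $18,788 = COGS $15,809 + ending $2,979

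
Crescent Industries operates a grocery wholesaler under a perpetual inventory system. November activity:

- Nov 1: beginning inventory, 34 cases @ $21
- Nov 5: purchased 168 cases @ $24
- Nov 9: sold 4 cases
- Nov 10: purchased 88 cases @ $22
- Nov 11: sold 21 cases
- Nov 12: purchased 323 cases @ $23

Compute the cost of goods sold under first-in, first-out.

Nov 9, 4 sold [FIFO — oldest first]: 4 @ $21 = $84
Nov 11, 21 sold [FIFO — oldest first]: 21 @ $21 = $441
Total COGS = $84 + $441 = $525
Ending inventory: 9 @ $21 + 168 @ $24 + 88 @ $22 + 323 @ $23 = $13,586

COGS = $525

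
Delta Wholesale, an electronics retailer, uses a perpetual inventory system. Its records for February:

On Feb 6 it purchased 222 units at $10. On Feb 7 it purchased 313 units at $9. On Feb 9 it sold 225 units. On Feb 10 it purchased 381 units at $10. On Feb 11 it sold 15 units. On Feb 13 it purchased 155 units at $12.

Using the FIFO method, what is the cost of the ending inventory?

Feb 9, 225 sold [FIFO — oldest first]: 222 @ $10 + 3 @ $9 = $2,247
Feb 11, 15 sold [FIFO — oldest first]: 15 @ $9 = $135
Total COGS = $2,247 + $135 = $2,382
Ending inventory: 295 @ $9 + 381 @ $10 + 155 @ $12 = $8,325
Check: goods available $10,707 = COGS $2,382 + ending $8,325

Ending inventory = $8,325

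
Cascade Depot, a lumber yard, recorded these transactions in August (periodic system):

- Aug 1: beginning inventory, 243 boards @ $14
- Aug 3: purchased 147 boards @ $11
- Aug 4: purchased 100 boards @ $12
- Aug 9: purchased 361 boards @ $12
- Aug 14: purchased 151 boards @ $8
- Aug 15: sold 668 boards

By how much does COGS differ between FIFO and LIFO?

FIFO COGS: 243 @ $14 + 147 @ $11 + 100 @ $12 + 178 @ $12 = $8,355
LIFO COGS: 151 @ $8 + 361 @ $12 + 100 @ $12 + 56 @ $11 = $7,356
Difference = |$8,355 − $7,356| = $999

$999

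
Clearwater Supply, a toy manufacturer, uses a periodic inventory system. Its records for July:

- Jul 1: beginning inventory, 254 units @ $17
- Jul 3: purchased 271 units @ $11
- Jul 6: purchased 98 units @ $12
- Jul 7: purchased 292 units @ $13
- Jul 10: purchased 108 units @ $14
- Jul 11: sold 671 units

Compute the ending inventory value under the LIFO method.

Ending inventory = $5,396

Jul 11, 671 sold [LIFO — newest first]: 108 @ $14 + 292 @ $13 + 98 @ $12 + 173 @ $11 = $8,387
Ending inventory: 254 @ $17 + 98 @ $11 = $5,396
Check: goods available $13,783 = COGS $8,387 + ending $5,396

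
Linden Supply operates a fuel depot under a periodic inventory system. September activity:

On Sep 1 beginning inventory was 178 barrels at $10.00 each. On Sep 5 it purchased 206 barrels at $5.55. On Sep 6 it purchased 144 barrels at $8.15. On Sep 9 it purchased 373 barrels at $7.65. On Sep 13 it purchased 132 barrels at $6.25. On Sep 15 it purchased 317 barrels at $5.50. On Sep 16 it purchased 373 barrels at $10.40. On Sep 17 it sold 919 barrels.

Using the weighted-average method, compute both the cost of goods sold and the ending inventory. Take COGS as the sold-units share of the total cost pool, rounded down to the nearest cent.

Sep 17, sell 919: 919/1723 × $13,398.05 → $7,146.14
Ending inventory (cost pool remaining) = $6,251.91

COGS = $7,146.14; ending inventory = $6,251.91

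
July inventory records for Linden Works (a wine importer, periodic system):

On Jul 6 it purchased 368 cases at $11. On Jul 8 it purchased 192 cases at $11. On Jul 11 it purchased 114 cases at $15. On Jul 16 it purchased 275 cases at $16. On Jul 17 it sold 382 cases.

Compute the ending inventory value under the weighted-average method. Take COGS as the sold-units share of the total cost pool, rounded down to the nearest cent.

Ending inventory = $7,330.97

Jul 17, sell 382: 382/949 × $12,270.00 → $4,939.03
Ending inventory (cost pool remaining) = $7,330.97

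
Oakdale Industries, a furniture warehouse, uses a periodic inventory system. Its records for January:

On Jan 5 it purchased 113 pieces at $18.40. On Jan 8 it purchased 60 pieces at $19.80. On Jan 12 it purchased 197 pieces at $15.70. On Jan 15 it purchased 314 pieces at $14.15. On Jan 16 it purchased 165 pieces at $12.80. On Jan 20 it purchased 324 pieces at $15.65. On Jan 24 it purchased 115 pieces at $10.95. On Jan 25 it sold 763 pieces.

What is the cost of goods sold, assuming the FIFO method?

COGS = $11,814.40

Jan 25, 763 sold [FIFO — oldest first]: 113 @ $18.40 + 60 @ $19.80 + 197 @ $15.70 + 314 @ $14.15 + 79 @ $12.80 = $11,814.40
Ending inventory: 86 @ $12.80 + 324 @ $15.65 + 115 @ $10.95 = $7,430.65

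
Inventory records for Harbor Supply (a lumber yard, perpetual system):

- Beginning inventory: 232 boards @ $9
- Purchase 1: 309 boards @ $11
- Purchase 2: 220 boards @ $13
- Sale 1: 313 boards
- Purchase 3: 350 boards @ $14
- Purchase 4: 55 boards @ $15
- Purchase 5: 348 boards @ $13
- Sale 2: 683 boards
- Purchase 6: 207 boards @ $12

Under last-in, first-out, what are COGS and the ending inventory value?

COGS = $13,152; ending inventory = $7,928

Sale 1 (313) [LIFO — newest first]: 220 @ $13 + 93 @ $11 = $3,883
Sale 2 (683) [LIFO — newest first]: 348 @ $13 + 55 @ $15 + 280 @ $14 = $9,269
Total COGS = $3,883 + $9,269 = $13,152
Ending inventory: 232 @ $9 + 216 @ $11 + 70 @ $14 + 207 @ $12 = $7,928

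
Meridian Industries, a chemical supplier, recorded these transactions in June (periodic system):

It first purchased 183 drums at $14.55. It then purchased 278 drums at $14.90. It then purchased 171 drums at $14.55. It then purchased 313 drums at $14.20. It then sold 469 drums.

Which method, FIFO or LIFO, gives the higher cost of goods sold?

FIFO

FIFO COGS: 183 @ $14.55 + 278 @ $14.90 + 8 @ $14.55 = $6,921.25
LIFO COGS: 313 @ $14.20 + 156 @ $14.55 = $6,714.40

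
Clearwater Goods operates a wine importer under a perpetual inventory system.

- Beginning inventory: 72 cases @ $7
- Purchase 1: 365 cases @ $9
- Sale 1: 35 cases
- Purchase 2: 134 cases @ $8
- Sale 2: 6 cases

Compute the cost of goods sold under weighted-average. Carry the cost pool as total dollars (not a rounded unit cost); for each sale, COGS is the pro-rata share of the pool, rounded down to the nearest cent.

COGS = $354.47

After Beginning: 72 on hand, pool $504.00 (≈ $7.0000 each)
After Purchase 1: 437 on hand, pool $3,789.00 (≈ $8.6705 each)
Sale 1, sell 35: 35/437 × $3,789.00 → $303.46
After Purchase 2: 536 on hand, pool $4,557.54 (≈ $8.5029 each)
Sale 2, sell 6: 6/536 × $4,557.54 → $51.01
Total COGS = $303.46 + $51.01 = $354.47
Ending inventory (cost pool remaining) = $4,506.53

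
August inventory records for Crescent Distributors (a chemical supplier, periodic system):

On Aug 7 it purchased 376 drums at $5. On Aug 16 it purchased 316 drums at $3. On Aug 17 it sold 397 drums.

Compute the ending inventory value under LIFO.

Aug 17, 397 sold [LIFO — newest first]: 316 @ $3 + 81 @ $5 = $1,353
Ending inventory: 295 @ $5 = $1,475

Ending inventory = $1,475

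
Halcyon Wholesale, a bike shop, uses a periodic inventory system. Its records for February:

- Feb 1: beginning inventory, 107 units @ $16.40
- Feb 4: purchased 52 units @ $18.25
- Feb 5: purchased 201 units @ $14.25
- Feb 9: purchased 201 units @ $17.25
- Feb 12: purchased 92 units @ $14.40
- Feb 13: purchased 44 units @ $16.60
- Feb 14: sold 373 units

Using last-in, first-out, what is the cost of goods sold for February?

COGS = $6,035.45

Feb 14, 373 sold [LIFO — newest first]: 44 @ $16.60 + 92 @ $14.40 + 201 @ $17.25 + 36 @ $14.25 = $6,035.45
Ending inventory: 107 @ $16.40 + 52 @ $18.25 + 165 @ $14.25 = $5,055.05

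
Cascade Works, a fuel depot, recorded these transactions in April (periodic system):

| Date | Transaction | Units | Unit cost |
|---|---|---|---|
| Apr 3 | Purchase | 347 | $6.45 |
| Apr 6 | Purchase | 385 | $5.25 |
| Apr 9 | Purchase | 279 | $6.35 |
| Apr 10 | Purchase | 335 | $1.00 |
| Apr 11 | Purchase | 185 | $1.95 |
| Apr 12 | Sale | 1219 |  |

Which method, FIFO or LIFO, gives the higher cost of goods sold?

FIFO COGS: 347 @ $6.45 + 385 @ $5.25 + 279 @ $6.35 + 208 @ $1.00 = $6,239.05
LIFO COGS: 185 @ $1.95 + 335 @ $1.00 + 279 @ $6.35 + 385 @ $5.25 + 35 @ $6.45 = $4,714.40

FIFO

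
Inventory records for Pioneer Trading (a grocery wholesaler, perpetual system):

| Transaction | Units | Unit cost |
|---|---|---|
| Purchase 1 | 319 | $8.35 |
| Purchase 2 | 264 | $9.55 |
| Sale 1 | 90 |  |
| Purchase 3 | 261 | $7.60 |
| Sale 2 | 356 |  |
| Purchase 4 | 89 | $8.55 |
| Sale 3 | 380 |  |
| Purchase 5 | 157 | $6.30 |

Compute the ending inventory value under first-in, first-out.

Ending inventory = $1,886.85

Sale 1 (90) [FIFO — oldest first]: 90 @ $8.35 = $751.50
Sale 2 (356) [FIFO — oldest first]: 229 @ $8.35 + 127 @ $9.55 = $3,125.00
Sale 3 (380) [FIFO — oldest first]: 137 @ $9.55 + 243 @ $7.60 = $3,155.15
Total COGS = $751.50 + $3,125.00 + $3,155.15 = $7,031.65
Ending inventory: 18 @ $7.60 + 89 @ $8.55 + 157 @ $6.30 = $1,886.85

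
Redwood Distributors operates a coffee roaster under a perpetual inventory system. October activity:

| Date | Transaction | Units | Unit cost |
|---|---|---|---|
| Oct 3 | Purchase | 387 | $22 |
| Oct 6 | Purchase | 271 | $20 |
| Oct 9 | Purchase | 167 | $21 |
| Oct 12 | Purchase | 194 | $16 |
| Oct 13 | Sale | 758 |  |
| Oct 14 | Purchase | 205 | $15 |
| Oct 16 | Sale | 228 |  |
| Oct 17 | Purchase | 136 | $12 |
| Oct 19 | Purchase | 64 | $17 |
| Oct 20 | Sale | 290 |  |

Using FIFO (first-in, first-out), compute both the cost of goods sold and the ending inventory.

Oct 13, 758 sold [FIFO — oldest first]: 387 @ $22 + 271 @ $20 + 100 @ $21 = $16,034
Oct 16, 228 sold [FIFO — oldest first]: 67 @ $21 + 161 @ $16 = $3,983
Oct 20, 290 sold [FIFO — oldest first]: 33 @ $16 + 205 @ $15 + 52 @ $12 = $4,227
Total COGS = $16,034 + $3,983 + $4,227 = $24,244
Ending inventory: 84 @ $12 + 64 @ $17 = $2,096

COGS = $24,244; ending inventory = $2,096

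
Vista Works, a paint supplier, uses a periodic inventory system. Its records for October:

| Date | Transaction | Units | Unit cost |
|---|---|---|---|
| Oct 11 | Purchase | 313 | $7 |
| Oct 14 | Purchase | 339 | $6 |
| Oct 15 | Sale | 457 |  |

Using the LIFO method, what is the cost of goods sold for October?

Oct 15, 457 sold [LIFO — newest first]: 339 @ $6 + 118 @ $7 = $2,860
Ending inventory: 195 @ $7 = $1,365
Check: goods available $4,225 = COGS $2,860 + ending $1,365

COGS = $2,860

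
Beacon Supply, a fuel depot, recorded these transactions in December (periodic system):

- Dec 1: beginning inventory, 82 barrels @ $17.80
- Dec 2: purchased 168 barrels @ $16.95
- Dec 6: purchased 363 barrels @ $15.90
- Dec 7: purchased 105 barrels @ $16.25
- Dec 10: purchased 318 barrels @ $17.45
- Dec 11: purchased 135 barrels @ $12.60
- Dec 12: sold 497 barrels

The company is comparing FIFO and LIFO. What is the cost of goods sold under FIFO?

COGS = $8,234.50

FIFO COGS: 82 @ $17.80 + 168 @ $16.95 + 247 @ $15.90 = $8,234.50
LIFO COGS: 135 @ $12.60 + 318 @ $17.45 + 44 @ $16.25 = $7,965.10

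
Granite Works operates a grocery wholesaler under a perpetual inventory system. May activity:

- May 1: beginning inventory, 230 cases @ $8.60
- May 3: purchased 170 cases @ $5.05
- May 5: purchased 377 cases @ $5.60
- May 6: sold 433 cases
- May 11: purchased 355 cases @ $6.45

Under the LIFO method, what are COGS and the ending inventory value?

COGS = $2,394.00; ending inventory = $4,843.45

May 6, 433 sold [LIFO — newest first]: 377 @ $5.60 + 56 @ $5.05 = $2,394.00
Ending inventory: 230 @ $8.60 + 114 @ $5.05 + 355 @ $6.45 = $4,843.45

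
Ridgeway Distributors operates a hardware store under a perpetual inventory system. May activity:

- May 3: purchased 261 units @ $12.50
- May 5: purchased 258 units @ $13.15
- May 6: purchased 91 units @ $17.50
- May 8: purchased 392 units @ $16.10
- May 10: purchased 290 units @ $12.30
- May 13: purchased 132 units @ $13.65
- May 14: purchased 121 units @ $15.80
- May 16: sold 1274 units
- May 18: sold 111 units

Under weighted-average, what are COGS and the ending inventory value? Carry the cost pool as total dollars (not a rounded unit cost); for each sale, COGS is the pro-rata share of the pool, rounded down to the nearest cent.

COGS = $19,577.80; ending inventory = $2,261.70

After May 3: 261 on hand, pool $3,262.50 (≈ $12.5000 each)
After May 5: 519 on hand, pool $6,655.20 (≈ $12.8231 each)
After May 6: 610 on hand, pool $8,247.70 (≈ $13.5208 each)
After May 8: 1002 on hand, pool $14,558.90 (≈ $14.5298 each)
After May 10: 1292 on hand, pool $18,125.90 (≈ $14.0293 each)
After May 13: 1424 on hand, pool $19,927.70 (≈ $13.9942 each)
After May 14: 1545 on hand, pool $21,839.50 (≈ $14.1356 each)
May 16, sell 1274: 1274/1545 × $21,839.50 → $18,008.75
May 18, sell 111: 111/271 × $3,830.75 → $1,569.05
Total COGS = $18,008.75 + $1,569.05 = $19,577.80
Ending inventory (cost pool remaining) = $2,261.70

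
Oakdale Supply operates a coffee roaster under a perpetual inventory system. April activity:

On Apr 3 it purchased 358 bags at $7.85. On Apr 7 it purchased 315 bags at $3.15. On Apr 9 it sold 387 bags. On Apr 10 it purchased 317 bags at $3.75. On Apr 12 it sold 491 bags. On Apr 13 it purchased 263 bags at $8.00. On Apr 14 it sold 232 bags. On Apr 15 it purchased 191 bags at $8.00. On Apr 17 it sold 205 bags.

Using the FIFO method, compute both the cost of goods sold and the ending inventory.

Apr 9, 387 sold [FIFO — oldest first]: 358 @ $7.85 + 29 @ $3.15 = $2,901.65
Apr 12, 491 sold [FIFO — oldest first]: 286 @ $3.15 + 205 @ $3.75 = $1,669.65
Apr 14, 232 sold [FIFO — oldest first]: 112 @ $3.75 + 120 @ $8.00 = $1,380.00
Apr 17, 205 sold [FIFO — oldest first]: 143 @ $8.00 + 62 @ $8.00 = $1,640.00
Total COGS = $2,901.65 + $1,669.65 + $1,380.00 + $1,640.00 = $7,591.30
Ending inventory: 129 @ $8.00 = $1,032.00
Check: goods available $8,623.30 = COGS $7,591.30 + ending $1,032.00

COGS = $7,591.30; ending inventory = $1,032.00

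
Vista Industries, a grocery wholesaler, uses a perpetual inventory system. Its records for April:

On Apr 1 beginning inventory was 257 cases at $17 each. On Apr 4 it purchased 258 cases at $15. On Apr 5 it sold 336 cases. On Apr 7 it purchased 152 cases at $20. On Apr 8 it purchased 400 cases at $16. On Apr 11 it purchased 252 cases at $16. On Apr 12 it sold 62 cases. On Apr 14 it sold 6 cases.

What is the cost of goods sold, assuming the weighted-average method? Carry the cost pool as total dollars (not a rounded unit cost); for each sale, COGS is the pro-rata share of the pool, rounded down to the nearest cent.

After Apr 1: 257 on hand, pool $4,369.00 (≈ $17.0000 each)
After Apr 4: 515 on hand, pool $8,239.00 (≈ $15.9981 each)
Apr 5, sell 336: 336/515 × $8,239.00 → $5,375.34
After Apr 7: 331 on hand, pool $5,903.66 (≈ $17.8358 each)
After Apr 8: 731 on hand, pool $12,303.66 (≈ $16.8313 each)
After Apr 11: 983 on hand, pool $16,335.66 (≈ $16.6182 each)
Apr 12, sell 62: 62/983 × $16,335.66 → $1,030.32
Apr 14, sell 6: 6/921 × $15,305.34 → $99.70
Total COGS = $5,375.34 + $1,030.32 + $99.70 = $6,505.36
Ending inventory (cost pool remaining) = $15,205.64

COGS = $6,505.36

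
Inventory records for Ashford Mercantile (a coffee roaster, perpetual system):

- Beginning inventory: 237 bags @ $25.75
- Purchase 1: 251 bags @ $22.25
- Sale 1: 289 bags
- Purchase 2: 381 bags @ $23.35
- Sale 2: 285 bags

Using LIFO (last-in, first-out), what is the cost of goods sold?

COGS = $13,218.00

Sale 1 (289) [LIFO — newest first]: 251 @ $22.25 + 38 @ $25.75 = $6,563.25
Sale 2 (285) [LIFO — newest first]: 285 @ $23.35 = $6,654.75
Total COGS = $6,563.25 + $6,654.75 = $13,218.00
Ending inventory: 199 @ $25.75 + 96 @ $23.35 = $7,365.85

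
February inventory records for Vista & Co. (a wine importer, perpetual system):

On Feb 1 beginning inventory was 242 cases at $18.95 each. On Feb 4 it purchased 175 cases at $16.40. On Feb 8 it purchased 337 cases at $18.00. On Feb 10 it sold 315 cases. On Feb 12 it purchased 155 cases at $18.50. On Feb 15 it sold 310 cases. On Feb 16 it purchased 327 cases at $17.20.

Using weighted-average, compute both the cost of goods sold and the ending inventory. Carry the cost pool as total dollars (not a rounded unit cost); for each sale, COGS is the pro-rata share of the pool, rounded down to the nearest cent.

COGS = $11,254.28; ending inventory = $10,759.52

After Feb 1: 242 on hand, pool $4,585.90 (≈ $18.9500 each)
After Feb 4: 417 on hand, pool $7,455.90 (≈ $17.8799 each)
After Feb 8: 754 on hand, pool $13,521.90 (≈ $17.9336 each)
Feb 10, sell 315: 315/754 × $13,521.90 → $5,649.06
After Feb 12: 594 on hand, pool $10,740.34 (≈ $18.0814 each)
Feb 15, sell 310: 310/594 × $10,740.34 → $5,605.22
After Feb 16: 611 on hand, pool $10,759.52 (≈ $17.6097 each)
Total COGS = $5,649.06 + $5,605.22 = $11,254.28
Ending inventory (cost pool remaining) = $10,759.52
Check: goods available $22,013.80 = COGS $11,254.28 + ending $10,759.52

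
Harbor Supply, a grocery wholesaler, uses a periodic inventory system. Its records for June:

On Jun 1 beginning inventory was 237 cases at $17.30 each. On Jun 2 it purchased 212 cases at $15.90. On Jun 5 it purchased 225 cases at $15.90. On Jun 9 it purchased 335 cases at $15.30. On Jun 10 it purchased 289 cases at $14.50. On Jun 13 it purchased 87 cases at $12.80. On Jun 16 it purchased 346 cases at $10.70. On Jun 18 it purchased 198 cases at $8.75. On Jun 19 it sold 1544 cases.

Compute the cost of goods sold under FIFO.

Jun 19, 1544 sold [FIFO — oldest first]: 237 @ $17.30 + 212 @ $15.90 + 225 @ $15.90 + 335 @ $15.30 + 289 @ $14.50 + 87 @ $12.80 + 159 @ $10.70 = $23,179.30
Ending inventory: 187 @ $10.70 + 198 @ $8.75 = $3,733.40
Check: goods available $26,912.70 = COGS $23,179.30 + ending $3,733.40

COGS = $23,179.30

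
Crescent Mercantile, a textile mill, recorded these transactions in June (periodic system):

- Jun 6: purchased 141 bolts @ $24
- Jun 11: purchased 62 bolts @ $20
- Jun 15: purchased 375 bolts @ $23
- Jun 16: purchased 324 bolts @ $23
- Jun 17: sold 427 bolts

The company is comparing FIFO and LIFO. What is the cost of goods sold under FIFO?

COGS = $9,776

FIFO COGS: 141 @ $24 + 62 @ $20 + 224 @ $23 = $9,776
LIFO COGS: 324 @ $23 + 103 @ $23 = $9,821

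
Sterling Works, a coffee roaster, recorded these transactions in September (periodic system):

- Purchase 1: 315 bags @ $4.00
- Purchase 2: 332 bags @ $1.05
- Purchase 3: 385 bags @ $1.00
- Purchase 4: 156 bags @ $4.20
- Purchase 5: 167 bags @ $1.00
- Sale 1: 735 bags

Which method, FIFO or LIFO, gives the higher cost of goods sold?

FIFO

FIFO COGS: 315 @ $4.00 + 332 @ $1.05 + 88 @ $1.00 = $1,696.60
LIFO COGS: 167 @ $1.00 + 156 @ $4.20 + 385 @ $1.00 + 27 @ $1.05 = $1,235.55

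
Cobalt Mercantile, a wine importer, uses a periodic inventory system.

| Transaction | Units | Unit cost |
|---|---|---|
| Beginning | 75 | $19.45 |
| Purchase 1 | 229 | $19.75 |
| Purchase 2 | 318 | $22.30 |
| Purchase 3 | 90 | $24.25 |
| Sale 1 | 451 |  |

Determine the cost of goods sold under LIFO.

Sale 1 (451) [LIFO — newest first]: 90 @ $24.25 + 318 @ $22.30 + 43 @ $19.75 = $10,123.15
Ending inventory: 75 @ $19.45 + 186 @ $19.75 = $5,132.25

COGS = $10,123.15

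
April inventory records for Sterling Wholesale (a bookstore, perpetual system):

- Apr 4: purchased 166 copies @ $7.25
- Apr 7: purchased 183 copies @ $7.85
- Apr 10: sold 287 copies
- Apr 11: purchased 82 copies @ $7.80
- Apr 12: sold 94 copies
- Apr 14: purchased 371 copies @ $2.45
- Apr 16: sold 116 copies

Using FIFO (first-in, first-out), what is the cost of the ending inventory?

Apr 10, 287 sold [FIFO — oldest first]: 166 @ $7.25 + 121 @ $7.85 = $2,153.35
Apr 12, 94 sold [FIFO — oldest first]: 62 @ $7.85 + 32 @ $7.80 = $736.30
Apr 16, 116 sold [FIFO — oldest first]: 50 @ $7.80 + 66 @ $2.45 = $551.70
Total COGS = $2,153.35 + $736.30 + $551.70 = $3,441.35
Ending inventory: 305 @ $2.45 = $747.25
Check: goods available $4,188.60 = COGS $3,441.35 + ending $747.25

Ending inventory = $747.25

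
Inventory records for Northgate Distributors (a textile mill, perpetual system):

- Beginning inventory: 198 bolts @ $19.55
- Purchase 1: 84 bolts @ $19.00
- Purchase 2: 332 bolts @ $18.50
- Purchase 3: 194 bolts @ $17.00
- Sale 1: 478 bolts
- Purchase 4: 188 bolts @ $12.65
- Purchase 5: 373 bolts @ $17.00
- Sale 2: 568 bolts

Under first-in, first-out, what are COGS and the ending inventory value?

Sale 1 (478) [FIFO — oldest first]: 198 @ $19.55 + 84 @ $19.00 + 196 @ $18.50 = $9,092.90
Sale 2 (568) [FIFO — oldest first]: 136 @ $18.50 + 194 @ $17.00 + 188 @ $12.65 + 50 @ $17.00 = $9,042.20
Total COGS = $9,092.90 + $9,042.20 = $18,135.10
Ending inventory: 323 @ $17.00 = $5,491.00

COGS = $18,135.10; ending inventory = $5,491.00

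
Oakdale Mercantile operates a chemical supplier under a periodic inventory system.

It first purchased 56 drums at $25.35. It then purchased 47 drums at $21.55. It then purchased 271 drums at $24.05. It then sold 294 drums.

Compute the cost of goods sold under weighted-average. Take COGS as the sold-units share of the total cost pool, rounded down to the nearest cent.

Sale 1, sell 294: 294/374 × $8,950.00 → $7,035.56
Ending inventory (cost pool remaining) = $1,914.44

COGS = $7,035.56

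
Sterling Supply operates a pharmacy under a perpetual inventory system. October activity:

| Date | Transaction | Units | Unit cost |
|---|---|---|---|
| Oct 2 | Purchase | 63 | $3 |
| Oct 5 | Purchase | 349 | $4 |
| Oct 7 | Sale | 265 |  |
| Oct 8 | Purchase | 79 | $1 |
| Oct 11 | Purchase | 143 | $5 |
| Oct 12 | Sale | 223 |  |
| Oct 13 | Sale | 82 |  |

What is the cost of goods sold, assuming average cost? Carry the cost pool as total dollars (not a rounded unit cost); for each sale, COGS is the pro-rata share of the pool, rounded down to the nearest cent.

COGS = $2,143.19

After Oct 2: 63 on hand, pool $189.00 (≈ $3.0000 each)
After Oct 5: 412 on hand, pool $1,585.00 (≈ $3.8471 each)
Oct 7, sell 265: 265/412 × $1,585.00 → $1,019.47
After Oct 8: 226 on hand, pool $644.53 (≈ $2.8519 each)
After Oct 11: 369 on hand, pool $1,359.53 (≈ $3.6844 each)
Oct 12, sell 223: 223/369 × $1,359.53 → $821.61
Oct 13, sell 82: 82/146 × $537.92 → $302.11
Total COGS = $1,019.47 + $821.61 + $302.11 = $2,143.19
Ending inventory (cost pool remaining) = $235.81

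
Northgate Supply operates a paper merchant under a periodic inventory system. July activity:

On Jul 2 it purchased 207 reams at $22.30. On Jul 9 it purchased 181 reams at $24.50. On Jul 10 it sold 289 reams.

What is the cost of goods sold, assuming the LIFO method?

COGS = $6,842.90

Jul 10, 289 sold [LIFO — newest first]: 181 @ $24.50 + 108 @ $22.30 = $6,842.90
Ending inventory: 99 @ $22.30 = $2,207.70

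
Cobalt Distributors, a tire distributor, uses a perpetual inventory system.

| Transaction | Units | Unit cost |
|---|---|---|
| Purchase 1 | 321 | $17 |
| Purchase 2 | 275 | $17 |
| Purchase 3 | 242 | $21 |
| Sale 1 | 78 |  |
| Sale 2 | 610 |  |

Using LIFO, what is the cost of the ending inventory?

Ending inventory = $2,550

Sale 1 (78) [LIFO — newest first]: 78 @ $21 = $1,638
Sale 2 (610) [LIFO — newest first]: 164 @ $21 + 275 @ $17 + 171 @ $17 = $11,026
Total COGS = $1,638 + $11,026 = $12,664
Ending inventory: 150 @ $17 = $2,550
Check: goods available $15,214 = COGS $12,664 + ending $2,550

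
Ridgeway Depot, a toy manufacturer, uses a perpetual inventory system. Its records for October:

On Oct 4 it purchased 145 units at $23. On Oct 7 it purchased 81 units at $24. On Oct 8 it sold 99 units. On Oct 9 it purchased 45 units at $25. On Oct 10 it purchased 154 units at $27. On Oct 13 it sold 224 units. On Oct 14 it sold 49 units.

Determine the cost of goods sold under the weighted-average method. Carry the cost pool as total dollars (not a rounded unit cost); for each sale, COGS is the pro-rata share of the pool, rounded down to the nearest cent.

COGS = $9,220.81

After Oct 4: 145 on hand, pool $3,335.00 (≈ $23.0000 each)
After Oct 7: 226 on hand, pool $5,279.00 (≈ $23.3584 each)
Oct 8, sell 99: 99/226 × $5,279.00 → $2,312.48
After Oct 9: 172 on hand, pool $4,091.52 (≈ $23.7879 each)
After Oct 10: 326 on hand, pool $8,249.52 (≈ $25.3053 each)
Oct 13, sell 224: 224/326 × $8,249.52 → $5,668.38
Oct 14, sell 49: 49/102 × $2,581.14 → $1,239.95
Total COGS = $2,312.48 + $5,668.38 + $1,239.95 = $9,220.81
Ending inventory (cost pool remaining) = $1,341.19
Check: goods available $10,562.00 = COGS $9,220.81 + ending $1,341.19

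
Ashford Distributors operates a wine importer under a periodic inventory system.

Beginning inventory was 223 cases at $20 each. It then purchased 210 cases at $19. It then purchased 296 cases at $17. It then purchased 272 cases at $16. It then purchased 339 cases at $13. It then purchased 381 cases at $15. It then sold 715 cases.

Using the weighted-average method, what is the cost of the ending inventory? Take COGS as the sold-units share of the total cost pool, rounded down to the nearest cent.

Sale 1, sell 715: 715/1721 × $27,956.00 → $11,614.49
Ending inventory (cost pool remaining) = $16,341.51
Check: goods available $27,956.00 = COGS $11,614.49 + ending $16,341.51

Ending inventory = $16,341.51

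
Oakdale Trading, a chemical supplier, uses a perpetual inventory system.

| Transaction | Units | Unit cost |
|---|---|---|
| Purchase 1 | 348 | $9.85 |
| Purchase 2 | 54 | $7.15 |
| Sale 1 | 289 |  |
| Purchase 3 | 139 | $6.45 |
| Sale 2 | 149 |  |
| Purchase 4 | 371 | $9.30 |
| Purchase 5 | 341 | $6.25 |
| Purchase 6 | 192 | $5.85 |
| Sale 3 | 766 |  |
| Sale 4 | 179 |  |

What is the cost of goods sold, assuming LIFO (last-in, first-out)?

Sale 1 (289) [LIFO — newest first]: 54 @ $7.15 + 235 @ $9.85 = $2,700.85
Sale 2 (149) [LIFO — newest first]: 139 @ $6.45 + 10 @ $9.85 = $995.05
Sale 3 (766) [LIFO — newest first]: 192 @ $5.85 + 341 @ $6.25 + 233 @ $9.30 = $5,421.35
Sale 4 (179) [LIFO — newest first]: 138 @ $9.30 + 41 @ $9.85 = $1,687.25
Total COGS = $2,700.85 + $995.05 + $5,421.35 + $1,687.25 = $10,804.50
Ending inventory: 62 @ $9.85 = $610.70
Check: goods available $11,415.20 = COGS $10,804.50 + ending $610.70

COGS = $10,804.50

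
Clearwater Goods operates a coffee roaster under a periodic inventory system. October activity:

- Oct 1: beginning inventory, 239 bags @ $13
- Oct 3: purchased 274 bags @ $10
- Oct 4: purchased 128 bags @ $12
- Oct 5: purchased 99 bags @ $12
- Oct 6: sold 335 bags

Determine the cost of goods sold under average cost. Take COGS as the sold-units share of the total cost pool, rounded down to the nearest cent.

COGS = $3,880.11

Oct 6, sell 335: 335/740 × $8,571.00 → $3,880.11
Ending inventory (cost pool remaining) = $4,690.89
Check: goods available $8,571.00 = COGS $3,880.11 + ending $4,690.89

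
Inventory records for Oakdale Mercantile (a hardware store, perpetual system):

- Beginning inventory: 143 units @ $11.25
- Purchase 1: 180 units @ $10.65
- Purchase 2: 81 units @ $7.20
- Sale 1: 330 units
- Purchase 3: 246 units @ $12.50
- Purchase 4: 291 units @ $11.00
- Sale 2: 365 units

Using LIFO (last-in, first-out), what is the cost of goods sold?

Sale 1 (330) [LIFO — newest first]: 81 @ $7.20 + 180 @ $10.65 + 69 @ $11.25 = $3,276.45
Sale 2 (365) [LIFO — newest first]: 291 @ $11.00 + 74 @ $12.50 = $4,126.00
Total COGS = $3,276.45 + $4,126.00 = $7,402.45
Ending inventory: 74 @ $11.25 + 172 @ $12.50 = $2,982.50
Check: goods available $10,384.95 = COGS $7,402.45 + ending $2,982.50

COGS = $7,402.45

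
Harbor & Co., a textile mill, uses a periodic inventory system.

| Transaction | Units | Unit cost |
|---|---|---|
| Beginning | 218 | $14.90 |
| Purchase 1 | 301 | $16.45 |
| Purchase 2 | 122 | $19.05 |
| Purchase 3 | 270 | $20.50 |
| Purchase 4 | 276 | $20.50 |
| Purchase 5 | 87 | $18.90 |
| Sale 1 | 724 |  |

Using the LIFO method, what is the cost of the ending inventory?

Ending inventory = $8,790.20

Sale 1 (724) [LIFO — newest first]: 87 @ $18.90 + 276 @ $20.50 + 270 @ $20.50 + 91 @ $19.05 = $14,570.85
Ending inventory: 218 @ $14.90 + 301 @ $16.45 + 31 @ $19.05 = $8,790.20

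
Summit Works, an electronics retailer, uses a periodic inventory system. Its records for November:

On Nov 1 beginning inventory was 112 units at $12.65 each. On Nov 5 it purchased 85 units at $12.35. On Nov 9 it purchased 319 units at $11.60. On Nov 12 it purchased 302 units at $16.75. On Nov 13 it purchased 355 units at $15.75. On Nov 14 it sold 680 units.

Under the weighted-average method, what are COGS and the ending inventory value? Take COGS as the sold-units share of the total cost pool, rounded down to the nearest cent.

COGS = $9,748.81; ending inventory = $7,067.89

Nov 14, sell 680: 680/1173 × $16,816.70 → $9,748.81
Ending inventory (cost pool remaining) = $7,067.89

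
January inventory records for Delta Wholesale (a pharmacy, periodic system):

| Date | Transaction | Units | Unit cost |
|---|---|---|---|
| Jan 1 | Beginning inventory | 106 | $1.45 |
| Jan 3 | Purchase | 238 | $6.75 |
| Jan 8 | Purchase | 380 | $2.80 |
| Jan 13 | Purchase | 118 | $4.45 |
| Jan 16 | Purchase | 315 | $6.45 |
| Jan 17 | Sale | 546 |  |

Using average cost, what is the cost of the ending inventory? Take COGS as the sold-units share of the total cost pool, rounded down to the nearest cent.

Ending inventory = $2,841.68

Jan 17, sell 546: 546/1157 × $5,381.05 → $2,539.37
Ending inventory (cost pool remaining) = $2,841.68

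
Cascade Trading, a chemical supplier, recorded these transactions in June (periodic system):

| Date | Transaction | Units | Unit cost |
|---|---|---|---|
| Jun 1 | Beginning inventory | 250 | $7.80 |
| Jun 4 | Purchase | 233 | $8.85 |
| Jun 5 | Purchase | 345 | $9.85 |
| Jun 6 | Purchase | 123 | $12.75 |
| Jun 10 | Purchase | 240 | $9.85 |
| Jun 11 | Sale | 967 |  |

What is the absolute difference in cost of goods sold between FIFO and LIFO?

FIFO COGS: 250 @ $7.80 + 233 @ $8.85 + 345 @ $9.85 + 123 @ $12.75 + 16 @ $9.85 = $9,136.15
LIFO COGS: 240 @ $9.85 + 123 @ $12.75 + 345 @ $9.85 + 233 @ $8.85 + 26 @ $7.80 = $9,595.35
Difference = |$9,136.15 − $9,595.35| = $459.20

$459.20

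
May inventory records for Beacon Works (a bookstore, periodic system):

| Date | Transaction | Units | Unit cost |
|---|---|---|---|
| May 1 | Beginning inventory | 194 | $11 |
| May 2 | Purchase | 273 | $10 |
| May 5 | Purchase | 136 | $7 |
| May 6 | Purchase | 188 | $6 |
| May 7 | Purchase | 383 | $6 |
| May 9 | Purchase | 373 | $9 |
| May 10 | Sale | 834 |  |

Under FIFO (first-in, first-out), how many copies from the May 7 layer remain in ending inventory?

340

May 10, 834 sold [FIFO — oldest first]: 194 @ $11 + 273 @ $10 + 136 @ $7 + 188 @ $6 + 43 @ $6 = $7,202
Ending inventory: 340 @ $6 + 373 @ $9 = $5,397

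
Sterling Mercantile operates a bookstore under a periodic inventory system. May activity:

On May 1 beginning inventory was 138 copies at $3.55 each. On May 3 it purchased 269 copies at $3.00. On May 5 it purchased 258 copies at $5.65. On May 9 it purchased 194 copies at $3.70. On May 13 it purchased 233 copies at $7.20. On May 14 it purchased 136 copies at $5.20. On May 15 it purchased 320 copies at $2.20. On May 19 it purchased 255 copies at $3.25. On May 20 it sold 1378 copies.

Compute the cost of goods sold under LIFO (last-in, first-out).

COGS = $5,991.35

May 20, 1378 sold [LIFO — newest first]: 255 @ $3.25 + 320 @ $2.20 + 136 @ $5.20 + 233 @ $7.20 + 194 @ $3.70 + 240 @ $5.65 = $5,991.35
Ending inventory: 138 @ $3.55 + 269 @ $3.00 + 18 @ $5.65 = $1,398.60
Check: goods available $7,389.95 = COGS $5,991.35 + ending $1,398.60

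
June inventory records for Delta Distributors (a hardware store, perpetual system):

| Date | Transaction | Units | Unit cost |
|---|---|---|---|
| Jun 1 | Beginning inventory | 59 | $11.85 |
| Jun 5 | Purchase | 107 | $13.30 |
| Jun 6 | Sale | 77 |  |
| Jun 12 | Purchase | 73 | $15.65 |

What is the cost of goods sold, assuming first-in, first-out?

Jun 6, 77 sold [FIFO — oldest first]: 59 @ $11.85 + 18 @ $13.30 = $938.55
Ending inventory: 89 @ $13.30 + 73 @ $15.65 = $2,326.15

COGS = $938.55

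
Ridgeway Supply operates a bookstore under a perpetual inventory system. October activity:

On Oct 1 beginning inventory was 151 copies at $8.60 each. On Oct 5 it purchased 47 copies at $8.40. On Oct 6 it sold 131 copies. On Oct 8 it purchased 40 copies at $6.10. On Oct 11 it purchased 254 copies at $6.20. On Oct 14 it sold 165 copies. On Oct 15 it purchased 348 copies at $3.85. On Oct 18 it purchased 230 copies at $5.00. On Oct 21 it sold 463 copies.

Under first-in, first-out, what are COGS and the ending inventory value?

Oct 6, 131 sold [FIFO — oldest first]: 131 @ $8.60 = $1,126.60
Oct 14, 165 sold [FIFO — oldest first]: 20 @ $8.60 + 47 @ $8.40 + 40 @ $6.10 + 58 @ $6.20 = $1,170.40
Oct 21, 463 sold [FIFO — oldest first]: 196 @ $6.20 + 267 @ $3.85 = $2,243.15
Total COGS = $1,126.60 + $1,170.40 + $2,243.15 = $4,540.15
Ending inventory: 81 @ $3.85 + 230 @ $5.00 = $1,461.85
Check: goods available $6,002.00 = COGS $4,540.15 + ending $1,461.85

COGS = $4,540.15; ending inventory = $1,461.85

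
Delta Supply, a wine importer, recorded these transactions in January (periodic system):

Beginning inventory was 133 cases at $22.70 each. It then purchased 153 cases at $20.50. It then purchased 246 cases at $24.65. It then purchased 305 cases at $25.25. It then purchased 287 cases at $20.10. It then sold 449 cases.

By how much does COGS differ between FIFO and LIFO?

$314.35

FIFO COGS: 133 @ $22.70 + 153 @ $20.50 + 163 @ $24.65 = $10,173.55
LIFO COGS: 287 @ $20.10 + 162 @ $25.25 = $9,859.20
Difference = |$10,173.55 − $9,859.20| = $314.35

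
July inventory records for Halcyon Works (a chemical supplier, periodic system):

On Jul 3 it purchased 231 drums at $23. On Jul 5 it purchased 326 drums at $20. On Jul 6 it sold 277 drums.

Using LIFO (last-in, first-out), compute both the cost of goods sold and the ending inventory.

Jul 6, 277 sold [LIFO — newest first]: 277 @ $20 = $5,540
Ending inventory: 231 @ $23 + 49 @ $20 = $6,293
Check: goods available $11,833 = COGS $5,540 + ending $6,293

COGS = $5,540; ending inventory = $6,293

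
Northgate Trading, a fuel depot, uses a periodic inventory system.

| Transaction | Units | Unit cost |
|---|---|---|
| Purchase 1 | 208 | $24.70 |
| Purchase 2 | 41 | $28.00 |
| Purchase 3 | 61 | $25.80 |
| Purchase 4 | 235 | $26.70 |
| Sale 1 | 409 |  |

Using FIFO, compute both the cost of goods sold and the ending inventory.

COGS = $10,502.70; ending inventory = $3,631.20

Sale 1 (409) [FIFO — oldest first]: 208 @ $24.70 + 41 @ $28.00 + 61 @ $25.80 + 99 @ $26.70 = $10,502.70
Ending inventory: 136 @ $26.70 = $3,631.20
Check: goods available $14,133.90 = COGS $10,502.70 + ending $3,631.20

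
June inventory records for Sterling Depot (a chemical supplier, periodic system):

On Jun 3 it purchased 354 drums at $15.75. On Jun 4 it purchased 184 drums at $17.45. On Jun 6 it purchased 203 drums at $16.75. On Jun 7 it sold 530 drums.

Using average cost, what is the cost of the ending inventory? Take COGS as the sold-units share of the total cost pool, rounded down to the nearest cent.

Ending inventory = $3,470.13

Jun 7, sell 530: 530/741 × $12,186.55 → $8,716.42
Ending inventory (cost pool remaining) = $3,470.13
Check: goods available $12,186.55 = COGS $8,716.42 + ending $3,470.13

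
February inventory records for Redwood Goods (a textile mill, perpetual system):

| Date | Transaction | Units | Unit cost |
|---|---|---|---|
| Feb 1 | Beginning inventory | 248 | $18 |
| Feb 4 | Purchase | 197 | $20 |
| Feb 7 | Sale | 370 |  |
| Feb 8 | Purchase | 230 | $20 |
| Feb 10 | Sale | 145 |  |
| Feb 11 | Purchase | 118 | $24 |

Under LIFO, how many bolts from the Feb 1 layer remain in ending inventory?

Feb 7, 370 sold [LIFO — newest first]: 197 @ $20 + 173 @ $18 = $7,054
Feb 10, 145 sold [LIFO — newest first]: 145 @ $20 = $2,900
Total COGS = $7,054 + $2,900 = $9,954
Ending inventory: 75 @ $18 + 85 @ $20 + 118 @ $24 = $5,882

75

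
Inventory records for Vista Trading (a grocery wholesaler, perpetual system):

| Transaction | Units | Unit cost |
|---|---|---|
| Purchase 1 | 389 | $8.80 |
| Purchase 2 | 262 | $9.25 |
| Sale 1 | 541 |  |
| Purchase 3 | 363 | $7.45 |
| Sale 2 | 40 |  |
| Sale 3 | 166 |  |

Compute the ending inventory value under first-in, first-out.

Sale 1 (541) [FIFO — oldest first]: 389 @ $8.80 + 152 @ $9.25 = $4,829.20
Sale 2 (40) [FIFO — oldest first]: 40 @ $9.25 = $370.00
Sale 3 (166) [FIFO — oldest first]: 70 @ $9.25 + 96 @ $7.45 = $1,362.70
Total COGS = $4,829.20 + $370.00 + $1,362.70 = $6,561.90
Ending inventory: 267 @ $7.45 = $1,989.15

Ending inventory = $1,989.15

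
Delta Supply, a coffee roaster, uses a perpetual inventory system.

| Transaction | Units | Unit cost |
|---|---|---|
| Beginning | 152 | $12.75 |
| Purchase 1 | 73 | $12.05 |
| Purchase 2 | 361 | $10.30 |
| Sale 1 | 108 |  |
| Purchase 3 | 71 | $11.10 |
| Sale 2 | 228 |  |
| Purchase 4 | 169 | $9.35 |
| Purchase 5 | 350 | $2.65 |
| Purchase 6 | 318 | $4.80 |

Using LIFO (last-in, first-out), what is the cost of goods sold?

Sale 1 (108) [LIFO — newest first]: 108 @ $10.30 = $1,112.40
Sale 2 (228) [LIFO — newest first]: 71 @ $11.10 + 157 @ $10.30 = $2,405.20
Total COGS = $1,112.40 + $2,405.20 = $3,517.60
Ending inventory: 152 @ $12.75 + 73 @ $12.05 + 96 @ $10.30 + 169 @ $9.35 + 350 @ $2.65 + 318 @ $4.80 = $7,840.50
Check: goods available $11,358.10 = COGS $3,517.60 + ending $7,840.50

COGS = $3,517.60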